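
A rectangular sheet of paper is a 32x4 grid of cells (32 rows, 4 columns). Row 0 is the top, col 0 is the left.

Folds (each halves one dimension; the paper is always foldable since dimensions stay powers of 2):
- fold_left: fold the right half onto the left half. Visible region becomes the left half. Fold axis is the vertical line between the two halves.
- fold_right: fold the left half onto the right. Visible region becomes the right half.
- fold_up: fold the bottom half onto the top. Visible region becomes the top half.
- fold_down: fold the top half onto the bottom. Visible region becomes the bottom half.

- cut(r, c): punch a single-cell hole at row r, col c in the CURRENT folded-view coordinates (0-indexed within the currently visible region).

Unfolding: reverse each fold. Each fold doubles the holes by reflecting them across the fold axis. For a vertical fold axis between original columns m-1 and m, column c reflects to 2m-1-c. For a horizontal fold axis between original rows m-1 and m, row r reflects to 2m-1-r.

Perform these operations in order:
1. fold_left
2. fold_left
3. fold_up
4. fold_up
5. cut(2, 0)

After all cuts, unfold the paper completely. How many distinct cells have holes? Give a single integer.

Op 1 fold_left: fold axis v@2; visible region now rows[0,32) x cols[0,2) = 32x2
Op 2 fold_left: fold axis v@1; visible region now rows[0,32) x cols[0,1) = 32x1
Op 3 fold_up: fold axis h@16; visible region now rows[0,16) x cols[0,1) = 16x1
Op 4 fold_up: fold axis h@8; visible region now rows[0,8) x cols[0,1) = 8x1
Op 5 cut(2, 0): punch at orig (2,0); cuts so far [(2, 0)]; region rows[0,8) x cols[0,1) = 8x1
Unfold 1 (reflect across h@8): 2 holes -> [(2, 0), (13, 0)]
Unfold 2 (reflect across h@16): 4 holes -> [(2, 0), (13, 0), (18, 0), (29, 0)]
Unfold 3 (reflect across v@1): 8 holes -> [(2, 0), (2, 1), (13, 0), (13, 1), (18, 0), (18, 1), (29, 0), (29, 1)]
Unfold 4 (reflect across v@2): 16 holes -> [(2, 0), (2, 1), (2, 2), (2, 3), (13, 0), (13, 1), (13, 2), (13, 3), (18, 0), (18, 1), (18, 2), (18, 3), (29, 0), (29, 1), (29, 2), (29, 3)]

Answer: 16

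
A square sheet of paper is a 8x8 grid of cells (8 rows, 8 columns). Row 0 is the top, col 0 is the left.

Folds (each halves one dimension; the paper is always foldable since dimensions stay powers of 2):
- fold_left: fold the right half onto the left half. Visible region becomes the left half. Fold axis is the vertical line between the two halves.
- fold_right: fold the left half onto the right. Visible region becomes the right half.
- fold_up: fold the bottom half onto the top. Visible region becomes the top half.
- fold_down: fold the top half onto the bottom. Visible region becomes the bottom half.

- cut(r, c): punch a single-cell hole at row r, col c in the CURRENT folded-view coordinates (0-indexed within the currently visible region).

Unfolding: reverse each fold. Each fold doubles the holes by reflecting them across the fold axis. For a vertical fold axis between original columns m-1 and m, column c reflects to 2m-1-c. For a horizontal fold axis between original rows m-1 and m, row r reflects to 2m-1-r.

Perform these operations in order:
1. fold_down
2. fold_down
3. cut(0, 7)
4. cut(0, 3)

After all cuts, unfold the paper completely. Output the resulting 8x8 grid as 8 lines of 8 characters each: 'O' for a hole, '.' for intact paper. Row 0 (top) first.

Op 1 fold_down: fold axis h@4; visible region now rows[4,8) x cols[0,8) = 4x8
Op 2 fold_down: fold axis h@6; visible region now rows[6,8) x cols[0,8) = 2x8
Op 3 cut(0, 7): punch at orig (6,7); cuts so far [(6, 7)]; region rows[6,8) x cols[0,8) = 2x8
Op 4 cut(0, 3): punch at orig (6,3); cuts so far [(6, 3), (6, 7)]; region rows[6,8) x cols[0,8) = 2x8
Unfold 1 (reflect across h@6): 4 holes -> [(5, 3), (5, 7), (6, 3), (6, 7)]
Unfold 2 (reflect across h@4): 8 holes -> [(1, 3), (1, 7), (2, 3), (2, 7), (5, 3), (5, 7), (6, 3), (6, 7)]

Answer: ........
...O...O
...O...O
........
........
...O...O
...O...O
........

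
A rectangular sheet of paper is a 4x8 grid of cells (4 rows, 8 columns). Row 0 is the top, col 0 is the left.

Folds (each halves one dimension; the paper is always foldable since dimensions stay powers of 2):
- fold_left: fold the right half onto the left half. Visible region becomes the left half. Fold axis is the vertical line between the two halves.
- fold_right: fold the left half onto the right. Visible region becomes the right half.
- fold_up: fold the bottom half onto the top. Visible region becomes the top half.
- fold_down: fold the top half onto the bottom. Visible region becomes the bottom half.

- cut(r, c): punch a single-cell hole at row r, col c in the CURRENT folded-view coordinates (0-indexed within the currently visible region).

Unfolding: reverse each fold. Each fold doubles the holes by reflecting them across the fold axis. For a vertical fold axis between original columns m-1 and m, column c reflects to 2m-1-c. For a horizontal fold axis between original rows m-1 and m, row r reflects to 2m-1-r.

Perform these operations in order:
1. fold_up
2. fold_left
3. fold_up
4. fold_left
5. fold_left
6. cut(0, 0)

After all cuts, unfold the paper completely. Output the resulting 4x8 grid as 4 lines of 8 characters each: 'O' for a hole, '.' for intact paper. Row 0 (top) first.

Answer: OOOOOOOO
OOOOOOOO
OOOOOOOO
OOOOOOOO

Derivation:
Op 1 fold_up: fold axis h@2; visible region now rows[0,2) x cols[0,8) = 2x8
Op 2 fold_left: fold axis v@4; visible region now rows[0,2) x cols[0,4) = 2x4
Op 3 fold_up: fold axis h@1; visible region now rows[0,1) x cols[0,4) = 1x4
Op 4 fold_left: fold axis v@2; visible region now rows[0,1) x cols[0,2) = 1x2
Op 5 fold_left: fold axis v@1; visible region now rows[0,1) x cols[0,1) = 1x1
Op 6 cut(0, 0): punch at orig (0,0); cuts so far [(0, 0)]; region rows[0,1) x cols[0,1) = 1x1
Unfold 1 (reflect across v@1): 2 holes -> [(0, 0), (0, 1)]
Unfold 2 (reflect across v@2): 4 holes -> [(0, 0), (0, 1), (0, 2), (0, 3)]
Unfold 3 (reflect across h@1): 8 holes -> [(0, 0), (0, 1), (0, 2), (0, 3), (1, 0), (1, 1), (1, 2), (1, 3)]
Unfold 4 (reflect across v@4): 16 holes -> [(0, 0), (0, 1), (0, 2), (0, 3), (0, 4), (0, 5), (0, 6), (0, 7), (1, 0), (1, 1), (1, 2), (1, 3), (1, 4), (1, 5), (1, 6), (1, 7)]
Unfold 5 (reflect across h@2): 32 holes -> [(0, 0), (0, 1), (0, 2), (0, 3), (0, 4), (0, 5), (0, 6), (0, 7), (1, 0), (1, 1), (1, 2), (1, 3), (1, 4), (1, 5), (1, 6), (1, 7), (2, 0), (2, 1), (2, 2), (2, 3), (2, 4), (2, 5), (2, 6), (2, 7), (3, 0), (3, 1), (3, 2), (3, 3), (3, 4), (3, 5), (3, 6), (3, 7)]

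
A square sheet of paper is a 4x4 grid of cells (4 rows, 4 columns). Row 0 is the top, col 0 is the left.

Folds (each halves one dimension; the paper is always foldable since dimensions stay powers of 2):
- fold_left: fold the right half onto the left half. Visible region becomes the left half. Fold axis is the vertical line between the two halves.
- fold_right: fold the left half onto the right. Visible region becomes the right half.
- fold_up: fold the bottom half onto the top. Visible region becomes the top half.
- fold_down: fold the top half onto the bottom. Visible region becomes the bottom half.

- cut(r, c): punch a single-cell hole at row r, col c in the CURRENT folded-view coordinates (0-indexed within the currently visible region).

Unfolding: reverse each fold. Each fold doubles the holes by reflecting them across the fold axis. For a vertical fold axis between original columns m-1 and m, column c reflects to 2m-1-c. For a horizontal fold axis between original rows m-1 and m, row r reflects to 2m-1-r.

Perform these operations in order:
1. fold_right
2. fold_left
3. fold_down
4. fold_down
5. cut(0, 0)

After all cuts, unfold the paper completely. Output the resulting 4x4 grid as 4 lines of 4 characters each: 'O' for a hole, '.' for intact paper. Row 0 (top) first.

Op 1 fold_right: fold axis v@2; visible region now rows[0,4) x cols[2,4) = 4x2
Op 2 fold_left: fold axis v@3; visible region now rows[0,4) x cols[2,3) = 4x1
Op 3 fold_down: fold axis h@2; visible region now rows[2,4) x cols[2,3) = 2x1
Op 4 fold_down: fold axis h@3; visible region now rows[3,4) x cols[2,3) = 1x1
Op 5 cut(0, 0): punch at orig (3,2); cuts so far [(3, 2)]; region rows[3,4) x cols[2,3) = 1x1
Unfold 1 (reflect across h@3): 2 holes -> [(2, 2), (3, 2)]
Unfold 2 (reflect across h@2): 4 holes -> [(0, 2), (1, 2), (2, 2), (3, 2)]
Unfold 3 (reflect across v@3): 8 holes -> [(0, 2), (0, 3), (1, 2), (1, 3), (2, 2), (2, 3), (3, 2), (3, 3)]
Unfold 4 (reflect across v@2): 16 holes -> [(0, 0), (0, 1), (0, 2), (0, 3), (1, 0), (1, 1), (1, 2), (1, 3), (2, 0), (2, 1), (2, 2), (2, 3), (3, 0), (3, 1), (3, 2), (3, 3)]

Answer: OOOO
OOOO
OOOO
OOOO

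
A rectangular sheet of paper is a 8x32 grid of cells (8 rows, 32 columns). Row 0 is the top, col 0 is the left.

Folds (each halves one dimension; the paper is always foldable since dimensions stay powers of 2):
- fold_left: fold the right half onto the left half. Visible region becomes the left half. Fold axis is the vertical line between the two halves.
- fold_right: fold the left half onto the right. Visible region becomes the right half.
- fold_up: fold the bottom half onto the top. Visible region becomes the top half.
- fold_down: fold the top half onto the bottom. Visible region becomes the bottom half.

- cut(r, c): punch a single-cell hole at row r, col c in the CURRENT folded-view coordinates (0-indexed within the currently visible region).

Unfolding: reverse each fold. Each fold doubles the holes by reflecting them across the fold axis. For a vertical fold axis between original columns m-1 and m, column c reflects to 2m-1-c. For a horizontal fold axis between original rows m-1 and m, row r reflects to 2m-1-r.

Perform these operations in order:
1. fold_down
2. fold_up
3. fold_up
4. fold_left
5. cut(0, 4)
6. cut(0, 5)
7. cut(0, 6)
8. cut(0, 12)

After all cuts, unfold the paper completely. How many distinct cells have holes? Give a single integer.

Op 1 fold_down: fold axis h@4; visible region now rows[4,8) x cols[0,32) = 4x32
Op 2 fold_up: fold axis h@6; visible region now rows[4,6) x cols[0,32) = 2x32
Op 3 fold_up: fold axis h@5; visible region now rows[4,5) x cols[0,32) = 1x32
Op 4 fold_left: fold axis v@16; visible region now rows[4,5) x cols[0,16) = 1x16
Op 5 cut(0, 4): punch at orig (4,4); cuts so far [(4, 4)]; region rows[4,5) x cols[0,16) = 1x16
Op 6 cut(0, 5): punch at orig (4,5); cuts so far [(4, 4), (4, 5)]; region rows[4,5) x cols[0,16) = 1x16
Op 7 cut(0, 6): punch at orig (4,6); cuts so far [(4, 4), (4, 5), (4, 6)]; region rows[4,5) x cols[0,16) = 1x16
Op 8 cut(0, 12): punch at orig (4,12); cuts so far [(4, 4), (4, 5), (4, 6), (4, 12)]; region rows[4,5) x cols[0,16) = 1x16
Unfold 1 (reflect across v@16): 8 holes -> [(4, 4), (4, 5), (4, 6), (4, 12), (4, 19), (4, 25), (4, 26), (4, 27)]
Unfold 2 (reflect across h@5): 16 holes -> [(4, 4), (4, 5), (4, 6), (4, 12), (4, 19), (4, 25), (4, 26), (4, 27), (5, 4), (5, 5), (5, 6), (5, 12), (5, 19), (5, 25), (5, 26), (5, 27)]
Unfold 3 (reflect across h@6): 32 holes -> [(4, 4), (4, 5), (4, 6), (4, 12), (4, 19), (4, 25), (4, 26), (4, 27), (5, 4), (5, 5), (5, 6), (5, 12), (5, 19), (5, 25), (5, 26), (5, 27), (6, 4), (6, 5), (6, 6), (6, 12), (6, 19), (6, 25), (6, 26), (6, 27), (7, 4), (7, 5), (7, 6), (7, 12), (7, 19), (7, 25), (7, 26), (7, 27)]
Unfold 4 (reflect across h@4): 64 holes -> [(0, 4), (0, 5), (0, 6), (0, 12), (0, 19), (0, 25), (0, 26), (0, 27), (1, 4), (1, 5), (1, 6), (1, 12), (1, 19), (1, 25), (1, 26), (1, 27), (2, 4), (2, 5), (2, 6), (2, 12), (2, 19), (2, 25), (2, 26), (2, 27), (3, 4), (3, 5), (3, 6), (3, 12), (3, 19), (3, 25), (3, 26), (3, 27), (4, 4), (4, 5), (4, 6), (4, 12), (4, 19), (4, 25), (4, 26), (4, 27), (5, 4), (5, 5), (5, 6), (5, 12), (5, 19), (5, 25), (5, 26), (5, 27), (6, 4), (6, 5), (6, 6), (6, 12), (6, 19), (6, 25), (6, 26), (6, 27), (7, 4), (7, 5), (7, 6), (7, 12), (7, 19), (7, 25), (7, 26), (7, 27)]

Answer: 64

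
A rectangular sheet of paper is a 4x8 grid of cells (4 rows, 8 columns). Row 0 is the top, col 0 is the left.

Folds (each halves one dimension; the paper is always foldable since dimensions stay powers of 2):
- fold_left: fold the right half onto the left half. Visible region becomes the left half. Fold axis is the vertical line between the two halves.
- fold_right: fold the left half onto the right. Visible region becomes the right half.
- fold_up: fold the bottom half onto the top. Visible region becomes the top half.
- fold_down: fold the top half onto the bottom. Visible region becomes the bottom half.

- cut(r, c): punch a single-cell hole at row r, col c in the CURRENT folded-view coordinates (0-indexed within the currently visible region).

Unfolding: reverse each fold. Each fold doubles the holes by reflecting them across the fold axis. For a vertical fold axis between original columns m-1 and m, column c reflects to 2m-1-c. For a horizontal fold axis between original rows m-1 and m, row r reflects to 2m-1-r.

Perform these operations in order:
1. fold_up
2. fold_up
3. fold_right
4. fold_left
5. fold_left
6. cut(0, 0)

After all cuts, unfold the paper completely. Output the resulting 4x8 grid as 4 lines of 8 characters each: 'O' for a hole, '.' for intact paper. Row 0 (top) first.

Answer: OOOOOOOO
OOOOOOOO
OOOOOOOO
OOOOOOOO

Derivation:
Op 1 fold_up: fold axis h@2; visible region now rows[0,2) x cols[0,8) = 2x8
Op 2 fold_up: fold axis h@1; visible region now rows[0,1) x cols[0,8) = 1x8
Op 3 fold_right: fold axis v@4; visible region now rows[0,1) x cols[4,8) = 1x4
Op 4 fold_left: fold axis v@6; visible region now rows[0,1) x cols[4,6) = 1x2
Op 5 fold_left: fold axis v@5; visible region now rows[0,1) x cols[4,5) = 1x1
Op 6 cut(0, 0): punch at orig (0,4); cuts so far [(0, 4)]; region rows[0,1) x cols[4,5) = 1x1
Unfold 1 (reflect across v@5): 2 holes -> [(0, 4), (0, 5)]
Unfold 2 (reflect across v@6): 4 holes -> [(0, 4), (0, 5), (0, 6), (0, 7)]
Unfold 3 (reflect across v@4): 8 holes -> [(0, 0), (0, 1), (0, 2), (0, 3), (0, 4), (0, 5), (0, 6), (0, 7)]
Unfold 4 (reflect across h@1): 16 holes -> [(0, 0), (0, 1), (0, 2), (0, 3), (0, 4), (0, 5), (0, 6), (0, 7), (1, 0), (1, 1), (1, 2), (1, 3), (1, 4), (1, 5), (1, 6), (1, 7)]
Unfold 5 (reflect across h@2): 32 holes -> [(0, 0), (0, 1), (0, 2), (0, 3), (0, 4), (0, 5), (0, 6), (0, 7), (1, 0), (1, 1), (1, 2), (1, 3), (1, 4), (1, 5), (1, 6), (1, 7), (2, 0), (2, 1), (2, 2), (2, 3), (2, 4), (2, 5), (2, 6), (2, 7), (3, 0), (3, 1), (3, 2), (3, 3), (3, 4), (3, 5), (3, 6), (3, 7)]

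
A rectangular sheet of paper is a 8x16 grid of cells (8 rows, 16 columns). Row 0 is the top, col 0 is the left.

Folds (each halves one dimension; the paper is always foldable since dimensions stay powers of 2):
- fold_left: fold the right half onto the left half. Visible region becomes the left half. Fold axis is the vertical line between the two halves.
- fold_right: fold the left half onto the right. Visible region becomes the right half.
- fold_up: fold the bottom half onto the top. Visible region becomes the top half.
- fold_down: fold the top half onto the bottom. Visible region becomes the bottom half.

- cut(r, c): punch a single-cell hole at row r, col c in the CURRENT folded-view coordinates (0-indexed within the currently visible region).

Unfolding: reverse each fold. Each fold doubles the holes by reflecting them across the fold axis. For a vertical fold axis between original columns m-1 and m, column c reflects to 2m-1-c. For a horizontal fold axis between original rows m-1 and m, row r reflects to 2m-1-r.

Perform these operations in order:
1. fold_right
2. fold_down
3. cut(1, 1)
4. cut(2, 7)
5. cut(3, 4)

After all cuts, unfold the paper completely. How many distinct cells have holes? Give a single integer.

Op 1 fold_right: fold axis v@8; visible region now rows[0,8) x cols[8,16) = 8x8
Op 2 fold_down: fold axis h@4; visible region now rows[4,8) x cols[8,16) = 4x8
Op 3 cut(1, 1): punch at orig (5,9); cuts so far [(5, 9)]; region rows[4,8) x cols[8,16) = 4x8
Op 4 cut(2, 7): punch at orig (6,15); cuts so far [(5, 9), (6, 15)]; region rows[4,8) x cols[8,16) = 4x8
Op 5 cut(3, 4): punch at orig (7,12); cuts so far [(5, 9), (6, 15), (7, 12)]; region rows[4,8) x cols[8,16) = 4x8
Unfold 1 (reflect across h@4): 6 holes -> [(0, 12), (1, 15), (2, 9), (5, 9), (6, 15), (7, 12)]
Unfold 2 (reflect across v@8): 12 holes -> [(0, 3), (0, 12), (1, 0), (1, 15), (2, 6), (2, 9), (5, 6), (5, 9), (6, 0), (6, 15), (7, 3), (7, 12)]

Answer: 12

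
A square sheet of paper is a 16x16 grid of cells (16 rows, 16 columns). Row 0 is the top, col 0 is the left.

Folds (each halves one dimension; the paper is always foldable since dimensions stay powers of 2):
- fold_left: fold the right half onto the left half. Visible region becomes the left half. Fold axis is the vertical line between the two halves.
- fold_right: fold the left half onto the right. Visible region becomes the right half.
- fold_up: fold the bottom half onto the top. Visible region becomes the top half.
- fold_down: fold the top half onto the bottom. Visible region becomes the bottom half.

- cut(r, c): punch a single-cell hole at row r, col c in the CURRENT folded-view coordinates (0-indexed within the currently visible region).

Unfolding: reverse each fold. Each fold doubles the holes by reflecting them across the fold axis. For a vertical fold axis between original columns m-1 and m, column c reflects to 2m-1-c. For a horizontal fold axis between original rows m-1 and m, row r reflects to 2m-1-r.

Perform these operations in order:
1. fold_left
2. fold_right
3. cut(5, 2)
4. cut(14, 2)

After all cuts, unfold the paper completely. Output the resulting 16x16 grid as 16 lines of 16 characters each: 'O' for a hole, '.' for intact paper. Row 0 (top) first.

Op 1 fold_left: fold axis v@8; visible region now rows[0,16) x cols[0,8) = 16x8
Op 2 fold_right: fold axis v@4; visible region now rows[0,16) x cols[4,8) = 16x4
Op 3 cut(5, 2): punch at orig (5,6); cuts so far [(5, 6)]; region rows[0,16) x cols[4,8) = 16x4
Op 4 cut(14, 2): punch at orig (14,6); cuts so far [(5, 6), (14, 6)]; region rows[0,16) x cols[4,8) = 16x4
Unfold 1 (reflect across v@4): 4 holes -> [(5, 1), (5, 6), (14, 1), (14, 6)]
Unfold 2 (reflect across v@8): 8 holes -> [(5, 1), (5, 6), (5, 9), (5, 14), (14, 1), (14, 6), (14, 9), (14, 14)]

Answer: ................
................
................
................
................
.O....O..O....O.
................
................
................
................
................
................
................
................
.O....O..O....O.
................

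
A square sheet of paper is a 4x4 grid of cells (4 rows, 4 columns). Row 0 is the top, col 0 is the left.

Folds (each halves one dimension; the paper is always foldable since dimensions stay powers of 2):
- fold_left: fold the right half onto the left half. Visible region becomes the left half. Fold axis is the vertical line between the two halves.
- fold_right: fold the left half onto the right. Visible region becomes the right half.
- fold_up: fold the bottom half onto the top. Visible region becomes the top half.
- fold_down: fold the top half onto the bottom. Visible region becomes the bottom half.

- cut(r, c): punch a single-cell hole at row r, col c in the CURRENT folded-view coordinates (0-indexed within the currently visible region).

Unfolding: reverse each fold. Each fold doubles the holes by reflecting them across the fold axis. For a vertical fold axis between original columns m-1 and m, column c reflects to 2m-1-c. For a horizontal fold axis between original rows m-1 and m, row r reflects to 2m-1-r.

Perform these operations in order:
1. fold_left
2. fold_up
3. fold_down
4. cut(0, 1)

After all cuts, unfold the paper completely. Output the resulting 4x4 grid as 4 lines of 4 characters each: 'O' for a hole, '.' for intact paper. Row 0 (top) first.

Op 1 fold_left: fold axis v@2; visible region now rows[0,4) x cols[0,2) = 4x2
Op 2 fold_up: fold axis h@2; visible region now rows[0,2) x cols[0,2) = 2x2
Op 3 fold_down: fold axis h@1; visible region now rows[1,2) x cols[0,2) = 1x2
Op 4 cut(0, 1): punch at orig (1,1); cuts so far [(1, 1)]; region rows[1,2) x cols[0,2) = 1x2
Unfold 1 (reflect across h@1): 2 holes -> [(0, 1), (1, 1)]
Unfold 2 (reflect across h@2): 4 holes -> [(0, 1), (1, 1), (2, 1), (3, 1)]
Unfold 3 (reflect across v@2): 8 holes -> [(0, 1), (0, 2), (1, 1), (1, 2), (2, 1), (2, 2), (3, 1), (3, 2)]

Answer: .OO.
.OO.
.OO.
.OO.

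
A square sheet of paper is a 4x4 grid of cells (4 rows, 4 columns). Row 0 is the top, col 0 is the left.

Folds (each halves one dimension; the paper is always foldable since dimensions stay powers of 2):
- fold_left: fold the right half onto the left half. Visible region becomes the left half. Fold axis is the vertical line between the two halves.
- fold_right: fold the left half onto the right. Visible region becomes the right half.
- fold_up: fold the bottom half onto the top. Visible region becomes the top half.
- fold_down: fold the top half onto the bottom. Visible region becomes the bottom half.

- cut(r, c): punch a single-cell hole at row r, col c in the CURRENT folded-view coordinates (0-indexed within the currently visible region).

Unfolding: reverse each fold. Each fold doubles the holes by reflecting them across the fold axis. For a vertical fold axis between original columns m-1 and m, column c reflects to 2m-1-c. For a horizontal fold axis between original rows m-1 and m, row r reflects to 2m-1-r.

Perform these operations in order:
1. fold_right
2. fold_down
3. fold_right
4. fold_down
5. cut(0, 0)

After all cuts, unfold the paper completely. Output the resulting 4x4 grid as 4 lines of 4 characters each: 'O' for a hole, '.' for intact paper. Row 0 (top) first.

Answer: OOOO
OOOO
OOOO
OOOO

Derivation:
Op 1 fold_right: fold axis v@2; visible region now rows[0,4) x cols[2,4) = 4x2
Op 2 fold_down: fold axis h@2; visible region now rows[2,4) x cols[2,4) = 2x2
Op 3 fold_right: fold axis v@3; visible region now rows[2,4) x cols[3,4) = 2x1
Op 4 fold_down: fold axis h@3; visible region now rows[3,4) x cols[3,4) = 1x1
Op 5 cut(0, 0): punch at orig (3,3); cuts so far [(3, 3)]; region rows[3,4) x cols[3,4) = 1x1
Unfold 1 (reflect across h@3): 2 holes -> [(2, 3), (3, 3)]
Unfold 2 (reflect across v@3): 4 holes -> [(2, 2), (2, 3), (3, 2), (3, 3)]
Unfold 3 (reflect across h@2): 8 holes -> [(0, 2), (0, 3), (1, 2), (1, 3), (2, 2), (2, 3), (3, 2), (3, 3)]
Unfold 4 (reflect across v@2): 16 holes -> [(0, 0), (0, 1), (0, 2), (0, 3), (1, 0), (1, 1), (1, 2), (1, 3), (2, 0), (2, 1), (2, 2), (2, 3), (3, 0), (3, 1), (3, 2), (3, 3)]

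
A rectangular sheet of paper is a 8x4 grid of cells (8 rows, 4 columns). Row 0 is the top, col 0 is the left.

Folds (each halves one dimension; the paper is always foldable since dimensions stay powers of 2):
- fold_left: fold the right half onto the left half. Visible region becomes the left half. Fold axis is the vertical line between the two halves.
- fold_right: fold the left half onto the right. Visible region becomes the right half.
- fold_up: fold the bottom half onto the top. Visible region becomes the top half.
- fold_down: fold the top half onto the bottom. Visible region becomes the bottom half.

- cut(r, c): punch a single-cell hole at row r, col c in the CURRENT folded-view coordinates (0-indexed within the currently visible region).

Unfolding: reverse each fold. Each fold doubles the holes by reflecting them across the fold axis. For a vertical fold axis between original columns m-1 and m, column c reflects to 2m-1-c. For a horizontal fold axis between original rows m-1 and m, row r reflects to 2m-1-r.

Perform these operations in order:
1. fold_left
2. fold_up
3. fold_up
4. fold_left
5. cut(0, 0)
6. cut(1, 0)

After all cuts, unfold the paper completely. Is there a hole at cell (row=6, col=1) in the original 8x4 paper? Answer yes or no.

Answer: yes

Derivation:
Op 1 fold_left: fold axis v@2; visible region now rows[0,8) x cols[0,2) = 8x2
Op 2 fold_up: fold axis h@4; visible region now rows[0,4) x cols[0,2) = 4x2
Op 3 fold_up: fold axis h@2; visible region now rows[0,2) x cols[0,2) = 2x2
Op 4 fold_left: fold axis v@1; visible region now rows[0,2) x cols[0,1) = 2x1
Op 5 cut(0, 0): punch at orig (0,0); cuts so far [(0, 0)]; region rows[0,2) x cols[0,1) = 2x1
Op 6 cut(1, 0): punch at orig (1,0); cuts so far [(0, 0), (1, 0)]; region rows[0,2) x cols[0,1) = 2x1
Unfold 1 (reflect across v@1): 4 holes -> [(0, 0), (0, 1), (1, 0), (1, 1)]
Unfold 2 (reflect across h@2): 8 holes -> [(0, 0), (0, 1), (1, 0), (1, 1), (2, 0), (2, 1), (3, 0), (3, 1)]
Unfold 3 (reflect across h@4): 16 holes -> [(0, 0), (0, 1), (1, 0), (1, 1), (2, 0), (2, 1), (3, 0), (3, 1), (4, 0), (4, 1), (5, 0), (5, 1), (6, 0), (6, 1), (7, 0), (7, 1)]
Unfold 4 (reflect across v@2): 32 holes -> [(0, 0), (0, 1), (0, 2), (0, 3), (1, 0), (1, 1), (1, 2), (1, 3), (2, 0), (2, 1), (2, 2), (2, 3), (3, 0), (3, 1), (3, 2), (3, 3), (4, 0), (4, 1), (4, 2), (4, 3), (5, 0), (5, 1), (5, 2), (5, 3), (6, 0), (6, 1), (6, 2), (6, 3), (7, 0), (7, 1), (7, 2), (7, 3)]
Holes: [(0, 0), (0, 1), (0, 2), (0, 3), (1, 0), (1, 1), (1, 2), (1, 3), (2, 0), (2, 1), (2, 2), (2, 3), (3, 0), (3, 1), (3, 2), (3, 3), (4, 0), (4, 1), (4, 2), (4, 3), (5, 0), (5, 1), (5, 2), (5, 3), (6, 0), (6, 1), (6, 2), (6, 3), (7, 0), (7, 1), (7, 2), (7, 3)]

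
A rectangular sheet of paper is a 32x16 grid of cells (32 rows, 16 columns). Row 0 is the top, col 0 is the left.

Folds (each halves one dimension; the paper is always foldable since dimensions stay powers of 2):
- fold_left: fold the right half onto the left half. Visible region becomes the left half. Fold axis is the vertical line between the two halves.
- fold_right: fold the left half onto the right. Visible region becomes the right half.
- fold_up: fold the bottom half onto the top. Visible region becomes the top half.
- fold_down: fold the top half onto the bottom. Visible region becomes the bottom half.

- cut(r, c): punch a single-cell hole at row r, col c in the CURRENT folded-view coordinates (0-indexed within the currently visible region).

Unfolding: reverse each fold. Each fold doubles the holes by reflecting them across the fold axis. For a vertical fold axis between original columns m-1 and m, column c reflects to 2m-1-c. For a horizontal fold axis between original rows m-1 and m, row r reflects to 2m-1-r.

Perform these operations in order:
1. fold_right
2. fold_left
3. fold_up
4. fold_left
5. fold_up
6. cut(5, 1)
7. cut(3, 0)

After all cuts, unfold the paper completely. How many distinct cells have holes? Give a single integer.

Op 1 fold_right: fold axis v@8; visible region now rows[0,32) x cols[8,16) = 32x8
Op 2 fold_left: fold axis v@12; visible region now rows[0,32) x cols[8,12) = 32x4
Op 3 fold_up: fold axis h@16; visible region now rows[0,16) x cols[8,12) = 16x4
Op 4 fold_left: fold axis v@10; visible region now rows[0,16) x cols[8,10) = 16x2
Op 5 fold_up: fold axis h@8; visible region now rows[0,8) x cols[8,10) = 8x2
Op 6 cut(5, 1): punch at orig (5,9); cuts so far [(5, 9)]; region rows[0,8) x cols[8,10) = 8x2
Op 7 cut(3, 0): punch at orig (3,8); cuts so far [(3, 8), (5, 9)]; region rows[0,8) x cols[8,10) = 8x2
Unfold 1 (reflect across h@8): 4 holes -> [(3, 8), (5, 9), (10, 9), (12, 8)]
Unfold 2 (reflect across v@10): 8 holes -> [(3, 8), (3, 11), (5, 9), (5, 10), (10, 9), (10, 10), (12, 8), (12, 11)]
Unfold 3 (reflect across h@16): 16 holes -> [(3, 8), (3, 11), (5, 9), (5, 10), (10, 9), (10, 10), (12, 8), (12, 11), (19, 8), (19, 11), (21, 9), (21, 10), (26, 9), (26, 10), (28, 8), (28, 11)]
Unfold 4 (reflect across v@12): 32 holes -> [(3, 8), (3, 11), (3, 12), (3, 15), (5, 9), (5, 10), (5, 13), (5, 14), (10, 9), (10, 10), (10, 13), (10, 14), (12, 8), (12, 11), (12, 12), (12, 15), (19, 8), (19, 11), (19, 12), (19, 15), (21, 9), (21, 10), (21, 13), (21, 14), (26, 9), (26, 10), (26, 13), (26, 14), (28, 8), (28, 11), (28, 12), (28, 15)]
Unfold 5 (reflect across v@8): 64 holes -> [(3, 0), (3, 3), (3, 4), (3, 7), (3, 8), (3, 11), (3, 12), (3, 15), (5, 1), (5, 2), (5, 5), (5, 6), (5, 9), (5, 10), (5, 13), (5, 14), (10, 1), (10, 2), (10, 5), (10, 6), (10, 9), (10, 10), (10, 13), (10, 14), (12, 0), (12, 3), (12, 4), (12, 7), (12, 8), (12, 11), (12, 12), (12, 15), (19, 0), (19, 3), (19, 4), (19, 7), (19, 8), (19, 11), (19, 12), (19, 15), (21, 1), (21, 2), (21, 5), (21, 6), (21, 9), (21, 10), (21, 13), (21, 14), (26, 1), (26, 2), (26, 5), (26, 6), (26, 9), (26, 10), (26, 13), (26, 14), (28, 0), (28, 3), (28, 4), (28, 7), (28, 8), (28, 11), (28, 12), (28, 15)]

Answer: 64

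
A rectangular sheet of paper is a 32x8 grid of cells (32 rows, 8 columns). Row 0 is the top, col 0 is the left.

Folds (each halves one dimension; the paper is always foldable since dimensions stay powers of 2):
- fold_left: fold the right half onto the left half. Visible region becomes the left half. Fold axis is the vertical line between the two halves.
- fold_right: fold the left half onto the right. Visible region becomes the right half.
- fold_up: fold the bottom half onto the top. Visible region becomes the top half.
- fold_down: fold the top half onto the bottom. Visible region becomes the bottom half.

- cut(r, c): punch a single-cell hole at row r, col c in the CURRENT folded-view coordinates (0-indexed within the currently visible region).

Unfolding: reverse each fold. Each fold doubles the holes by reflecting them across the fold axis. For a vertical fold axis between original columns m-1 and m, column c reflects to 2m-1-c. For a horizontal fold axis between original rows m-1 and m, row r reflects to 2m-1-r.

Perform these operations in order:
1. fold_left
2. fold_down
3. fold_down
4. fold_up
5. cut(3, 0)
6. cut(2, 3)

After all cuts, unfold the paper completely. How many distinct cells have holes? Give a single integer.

Op 1 fold_left: fold axis v@4; visible region now rows[0,32) x cols[0,4) = 32x4
Op 2 fold_down: fold axis h@16; visible region now rows[16,32) x cols[0,4) = 16x4
Op 3 fold_down: fold axis h@24; visible region now rows[24,32) x cols[0,4) = 8x4
Op 4 fold_up: fold axis h@28; visible region now rows[24,28) x cols[0,4) = 4x4
Op 5 cut(3, 0): punch at orig (27,0); cuts so far [(27, 0)]; region rows[24,28) x cols[0,4) = 4x4
Op 6 cut(2, 3): punch at orig (26,3); cuts so far [(26, 3), (27, 0)]; region rows[24,28) x cols[0,4) = 4x4
Unfold 1 (reflect across h@28): 4 holes -> [(26, 3), (27, 0), (28, 0), (29, 3)]
Unfold 2 (reflect across h@24): 8 holes -> [(18, 3), (19, 0), (20, 0), (21, 3), (26, 3), (27, 0), (28, 0), (29, 3)]
Unfold 3 (reflect across h@16): 16 holes -> [(2, 3), (3, 0), (4, 0), (5, 3), (10, 3), (11, 0), (12, 0), (13, 3), (18, 3), (19, 0), (20, 0), (21, 3), (26, 3), (27, 0), (28, 0), (29, 3)]
Unfold 4 (reflect across v@4): 32 holes -> [(2, 3), (2, 4), (3, 0), (3, 7), (4, 0), (4, 7), (5, 3), (5, 4), (10, 3), (10, 4), (11, 0), (11, 7), (12, 0), (12, 7), (13, 3), (13, 4), (18, 3), (18, 4), (19, 0), (19, 7), (20, 0), (20, 7), (21, 3), (21, 4), (26, 3), (26, 4), (27, 0), (27, 7), (28, 0), (28, 7), (29, 3), (29, 4)]

Answer: 32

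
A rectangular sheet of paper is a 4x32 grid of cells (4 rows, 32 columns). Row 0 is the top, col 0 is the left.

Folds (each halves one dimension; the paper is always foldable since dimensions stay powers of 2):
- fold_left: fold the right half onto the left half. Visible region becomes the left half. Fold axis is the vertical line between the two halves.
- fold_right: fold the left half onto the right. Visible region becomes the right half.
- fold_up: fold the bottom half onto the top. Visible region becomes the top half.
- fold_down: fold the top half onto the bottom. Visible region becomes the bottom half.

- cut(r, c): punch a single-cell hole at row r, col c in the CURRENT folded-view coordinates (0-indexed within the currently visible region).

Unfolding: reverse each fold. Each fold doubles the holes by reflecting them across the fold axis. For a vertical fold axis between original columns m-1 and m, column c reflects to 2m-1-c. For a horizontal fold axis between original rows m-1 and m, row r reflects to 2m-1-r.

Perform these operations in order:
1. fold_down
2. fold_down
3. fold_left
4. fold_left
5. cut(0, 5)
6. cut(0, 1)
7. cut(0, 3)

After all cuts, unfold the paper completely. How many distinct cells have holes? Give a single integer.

Op 1 fold_down: fold axis h@2; visible region now rows[2,4) x cols[0,32) = 2x32
Op 2 fold_down: fold axis h@3; visible region now rows[3,4) x cols[0,32) = 1x32
Op 3 fold_left: fold axis v@16; visible region now rows[3,4) x cols[0,16) = 1x16
Op 4 fold_left: fold axis v@8; visible region now rows[3,4) x cols[0,8) = 1x8
Op 5 cut(0, 5): punch at orig (3,5); cuts so far [(3, 5)]; region rows[3,4) x cols[0,8) = 1x8
Op 6 cut(0, 1): punch at orig (3,1); cuts so far [(3, 1), (3, 5)]; region rows[3,4) x cols[0,8) = 1x8
Op 7 cut(0, 3): punch at orig (3,3); cuts so far [(3, 1), (3, 3), (3, 5)]; region rows[3,4) x cols[0,8) = 1x8
Unfold 1 (reflect across v@8): 6 holes -> [(3, 1), (3, 3), (3, 5), (3, 10), (3, 12), (3, 14)]
Unfold 2 (reflect across v@16): 12 holes -> [(3, 1), (3, 3), (3, 5), (3, 10), (3, 12), (3, 14), (3, 17), (3, 19), (3, 21), (3, 26), (3, 28), (3, 30)]
Unfold 3 (reflect across h@3): 24 holes -> [(2, 1), (2, 3), (2, 5), (2, 10), (2, 12), (2, 14), (2, 17), (2, 19), (2, 21), (2, 26), (2, 28), (2, 30), (3, 1), (3, 3), (3, 5), (3, 10), (3, 12), (3, 14), (3, 17), (3, 19), (3, 21), (3, 26), (3, 28), (3, 30)]
Unfold 4 (reflect across h@2): 48 holes -> [(0, 1), (0, 3), (0, 5), (0, 10), (0, 12), (0, 14), (0, 17), (0, 19), (0, 21), (0, 26), (0, 28), (0, 30), (1, 1), (1, 3), (1, 5), (1, 10), (1, 12), (1, 14), (1, 17), (1, 19), (1, 21), (1, 26), (1, 28), (1, 30), (2, 1), (2, 3), (2, 5), (2, 10), (2, 12), (2, 14), (2, 17), (2, 19), (2, 21), (2, 26), (2, 28), (2, 30), (3, 1), (3, 3), (3, 5), (3, 10), (3, 12), (3, 14), (3, 17), (3, 19), (3, 21), (3, 26), (3, 28), (3, 30)]

Answer: 48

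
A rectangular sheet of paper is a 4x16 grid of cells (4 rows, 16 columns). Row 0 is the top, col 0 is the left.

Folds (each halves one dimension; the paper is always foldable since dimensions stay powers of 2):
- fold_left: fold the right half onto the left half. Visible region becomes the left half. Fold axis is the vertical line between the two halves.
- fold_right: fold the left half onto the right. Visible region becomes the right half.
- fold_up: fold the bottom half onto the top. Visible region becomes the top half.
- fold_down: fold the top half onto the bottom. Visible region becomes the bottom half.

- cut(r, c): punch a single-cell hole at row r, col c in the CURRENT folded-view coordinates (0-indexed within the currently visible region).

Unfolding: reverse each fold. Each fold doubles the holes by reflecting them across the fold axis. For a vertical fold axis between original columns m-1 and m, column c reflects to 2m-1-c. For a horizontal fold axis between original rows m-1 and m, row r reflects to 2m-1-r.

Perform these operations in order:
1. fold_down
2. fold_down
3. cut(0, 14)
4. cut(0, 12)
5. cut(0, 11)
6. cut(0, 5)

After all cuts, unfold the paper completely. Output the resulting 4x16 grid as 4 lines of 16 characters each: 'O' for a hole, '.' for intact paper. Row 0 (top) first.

Answer: .....O.....OO.O.
.....O.....OO.O.
.....O.....OO.O.
.....O.....OO.O.

Derivation:
Op 1 fold_down: fold axis h@2; visible region now rows[2,4) x cols[0,16) = 2x16
Op 2 fold_down: fold axis h@3; visible region now rows[3,4) x cols[0,16) = 1x16
Op 3 cut(0, 14): punch at orig (3,14); cuts so far [(3, 14)]; region rows[3,4) x cols[0,16) = 1x16
Op 4 cut(0, 12): punch at orig (3,12); cuts so far [(3, 12), (3, 14)]; region rows[3,4) x cols[0,16) = 1x16
Op 5 cut(0, 11): punch at orig (3,11); cuts so far [(3, 11), (3, 12), (3, 14)]; region rows[3,4) x cols[0,16) = 1x16
Op 6 cut(0, 5): punch at orig (3,5); cuts so far [(3, 5), (3, 11), (3, 12), (3, 14)]; region rows[3,4) x cols[0,16) = 1x16
Unfold 1 (reflect across h@3): 8 holes -> [(2, 5), (2, 11), (2, 12), (2, 14), (3, 5), (3, 11), (3, 12), (3, 14)]
Unfold 2 (reflect across h@2): 16 holes -> [(0, 5), (0, 11), (0, 12), (0, 14), (1, 5), (1, 11), (1, 12), (1, 14), (2, 5), (2, 11), (2, 12), (2, 14), (3, 5), (3, 11), (3, 12), (3, 14)]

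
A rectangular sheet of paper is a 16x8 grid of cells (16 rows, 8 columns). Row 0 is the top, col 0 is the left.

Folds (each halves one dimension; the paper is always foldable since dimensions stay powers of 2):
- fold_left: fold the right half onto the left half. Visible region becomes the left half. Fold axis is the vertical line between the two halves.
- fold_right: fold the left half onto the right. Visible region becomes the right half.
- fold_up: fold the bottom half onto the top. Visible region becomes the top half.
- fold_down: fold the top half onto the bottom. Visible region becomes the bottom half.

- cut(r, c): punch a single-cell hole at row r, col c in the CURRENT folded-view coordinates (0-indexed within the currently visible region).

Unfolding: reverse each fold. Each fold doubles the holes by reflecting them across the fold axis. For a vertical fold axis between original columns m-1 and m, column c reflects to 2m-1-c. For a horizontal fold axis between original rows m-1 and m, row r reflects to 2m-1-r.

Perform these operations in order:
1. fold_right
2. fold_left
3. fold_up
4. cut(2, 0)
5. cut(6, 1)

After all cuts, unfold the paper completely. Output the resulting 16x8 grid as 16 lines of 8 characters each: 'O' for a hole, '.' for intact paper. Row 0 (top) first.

Op 1 fold_right: fold axis v@4; visible region now rows[0,16) x cols[4,8) = 16x4
Op 2 fold_left: fold axis v@6; visible region now rows[0,16) x cols[4,6) = 16x2
Op 3 fold_up: fold axis h@8; visible region now rows[0,8) x cols[4,6) = 8x2
Op 4 cut(2, 0): punch at orig (2,4); cuts so far [(2, 4)]; region rows[0,8) x cols[4,6) = 8x2
Op 5 cut(6, 1): punch at orig (6,5); cuts so far [(2, 4), (6, 5)]; region rows[0,8) x cols[4,6) = 8x2
Unfold 1 (reflect across h@8): 4 holes -> [(2, 4), (6, 5), (9, 5), (13, 4)]
Unfold 2 (reflect across v@6): 8 holes -> [(2, 4), (2, 7), (6, 5), (6, 6), (9, 5), (9, 6), (13, 4), (13, 7)]
Unfold 3 (reflect across v@4): 16 holes -> [(2, 0), (2, 3), (2, 4), (2, 7), (6, 1), (6, 2), (6, 5), (6, 6), (9, 1), (9, 2), (9, 5), (9, 6), (13, 0), (13, 3), (13, 4), (13, 7)]

Answer: ........
........
O..OO..O
........
........
........
.OO..OO.
........
........
.OO..OO.
........
........
........
O..OO..O
........
........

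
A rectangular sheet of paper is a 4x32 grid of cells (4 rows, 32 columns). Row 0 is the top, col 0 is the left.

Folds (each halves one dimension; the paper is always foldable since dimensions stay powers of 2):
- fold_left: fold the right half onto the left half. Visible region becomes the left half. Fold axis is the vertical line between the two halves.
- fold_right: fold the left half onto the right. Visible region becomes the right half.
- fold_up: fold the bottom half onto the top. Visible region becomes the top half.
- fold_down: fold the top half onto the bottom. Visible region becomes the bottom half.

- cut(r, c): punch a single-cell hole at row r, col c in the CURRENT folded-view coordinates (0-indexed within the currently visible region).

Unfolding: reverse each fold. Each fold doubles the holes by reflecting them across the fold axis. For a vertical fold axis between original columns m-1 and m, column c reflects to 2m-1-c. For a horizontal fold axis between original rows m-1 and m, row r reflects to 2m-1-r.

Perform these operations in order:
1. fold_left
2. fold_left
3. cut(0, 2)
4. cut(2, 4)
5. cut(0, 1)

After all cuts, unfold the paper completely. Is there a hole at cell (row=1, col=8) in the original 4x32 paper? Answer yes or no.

Answer: no

Derivation:
Op 1 fold_left: fold axis v@16; visible region now rows[0,4) x cols[0,16) = 4x16
Op 2 fold_left: fold axis v@8; visible region now rows[0,4) x cols[0,8) = 4x8
Op 3 cut(0, 2): punch at orig (0,2); cuts so far [(0, 2)]; region rows[0,4) x cols[0,8) = 4x8
Op 4 cut(2, 4): punch at orig (2,4); cuts so far [(0, 2), (2, 4)]; region rows[0,4) x cols[0,8) = 4x8
Op 5 cut(0, 1): punch at orig (0,1); cuts so far [(0, 1), (0, 2), (2, 4)]; region rows[0,4) x cols[0,8) = 4x8
Unfold 1 (reflect across v@8): 6 holes -> [(0, 1), (0, 2), (0, 13), (0, 14), (2, 4), (2, 11)]
Unfold 2 (reflect across v@16): 12 holes -> [(0, 1), (0, 2), (0, 13), (0, 14), (0, 17), (0, 18), (0, 29), (0, 30), (2, 4), (2, 11), (2, 20), (2, 27)]
Holes: [(0, 1), (0, 2), (0, 13), (0, 14), (0, 17), (0, 18), (0, 29), (0, 30), (2, 4), (2, 11), (2, 20), (2, 27)]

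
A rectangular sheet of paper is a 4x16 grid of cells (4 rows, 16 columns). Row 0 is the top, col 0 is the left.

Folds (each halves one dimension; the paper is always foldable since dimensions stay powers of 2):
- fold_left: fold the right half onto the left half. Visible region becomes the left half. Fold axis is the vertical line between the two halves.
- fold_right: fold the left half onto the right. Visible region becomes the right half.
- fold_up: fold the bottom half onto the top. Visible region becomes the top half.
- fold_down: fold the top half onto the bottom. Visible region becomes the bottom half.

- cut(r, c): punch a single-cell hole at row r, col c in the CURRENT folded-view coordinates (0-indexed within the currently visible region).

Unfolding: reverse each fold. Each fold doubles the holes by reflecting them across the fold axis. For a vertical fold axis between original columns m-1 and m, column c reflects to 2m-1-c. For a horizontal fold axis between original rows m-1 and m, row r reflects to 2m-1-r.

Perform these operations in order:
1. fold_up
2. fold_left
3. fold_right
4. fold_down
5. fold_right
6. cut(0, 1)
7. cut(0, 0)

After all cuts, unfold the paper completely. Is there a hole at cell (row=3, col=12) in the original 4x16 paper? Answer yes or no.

Op 1 fold_up: fold axis h@2; visible region now rows[0,2) x cols[0,16) = 2x16
Op 2 fold_left: fold axis v@8; visible region now rows[0,2) x cols[0,8) = 2x8
Op 3 fold_right: fold axis v@4; visible region now rows[0,2) x cols[4,8) = 2x4
Op 4 fold_down: fold axis h@1; visible region now rows[1,2) x cols[4,8) = 1x4
Op 5 fold_right: fold axis v@6; visible region now rows[1,2) x cols[6,8) = 1x2
Op 6 cut(0, 1): punch at orig (1,7); cuts so far [(1, 7)]; region rows[1,2) x cols[6,8) = 1x2
Op 7 cut(0, 0): punch at orig (1,6); cuts so far [(1, 6), (1, 7)]; region rows[1,2) x cols[6,8) = 1x2
Unfold 1 (reflect across v@6): 4 holes -> [(1, 4), (1, 5), (1, 6), (1, 7)]
Unfold 2 (reflect across h@1): 8 holes -> [(0, 4), (0, 5), (0, 6), (0, 7), (1, 4), (1, 5), (1, 6), (1, 7)]
Unfold 3 (reflect across v@4): 16 holes -> [(0, 0), (0, 1), (0, 2), (0, 3), (0, 4), (0, 5), (0, 6), (0, 7), (1, 0), (1, 1), (1, 2), (1, 3), (1, 4), (1, 5), (1, 6), (1, 7)]
Unfold 4 (reflect across v@8): 32 holes -> [(0, 0), (0, 1), (0, 2), (0, 3), (0, 4), (0, 5), (0, 6), (0, 7), (0, 8), (0, 9), (0, 10), (0, 11), (0, 12), (0, 13), (0, 14), (0, 15), (1, 0), (1, 1), (1, 2), (1, 3), (1, 4), (1, 5), (1, 6), (1, 7), (1, 8), (1, 9), (1, 10), (1, 11), (1, 12), (1, 13), (1, 14), (1, 15)]
Unfold 5 (reflect across h@2): 64 holes -> [(0, 0), (0, 1), (0, 2), (0, 3), (0, 4), (0, 5), (0, 6), (0, 7), (0, 8), (0, 9), (0, 10), (0, 11), (0, 12), (0, 13), (0, 14), (0, 15), (1, 0), (1, 1), (1, 2), (1, 3), (1, 4), (1, 5), (1, 6), (1, 7), (1, 8), (1, 9), (1, 10), (1, 11), (1, 12), (1, 13), (1, 14), (1, 15), (2, 0), (2, 1), (2, 2), (2, 3), (2, 4), (2, 5), (2, 6), (2, 7), (2, 8), (2, 9), (2, 10), (2, 11), (2, 12), (2, 13), (2, 14), (2, 15), (3, 0), (3, 1), (3, 2), (3, 3), (3, 4), (3, 5), (3, 6), (3, 7), (3, 8), (3, 9), (3, 10), (3, 11), (3, 12), (3, 13), (3, 14), (3, 15)]
Holes: [(0, 0), (0, 1), (0, 2), (0, 3), (0, 4), (0, 5), (0, 6), (0, 7), (0, 8), (0, 9), (0, 10), (0, 11), (0, 12), (0, 13), (0, 14), (0, 15), (1, 0), (1, 1), (1, 2), (1, 3), (1, 4), (1, 5), (1, 6), (1, 7), (1, 8), (1, 9), (1, 10), (1, 11), (1, 12), (1, 13), (1, 14), (1, 15), (2, 0), (2, 1), (2, 2), (2, 3), (2, 4), (2, 5), (2, 6), (2, 7), (2, 8), (2, 9), (2, 10), (2, 11), (2, 12), (2, 13), (2, 14), (2, 15), (3, 0), (3, 1), (3, 2), (3, 3), (3, 4), (3, 5), (3, 6), (3, 7), (3, 8), (3, 9), (3, 10), (3, 11), (3, 12), (3, 13), (3, 14), (3, 15)]

Answer: yes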